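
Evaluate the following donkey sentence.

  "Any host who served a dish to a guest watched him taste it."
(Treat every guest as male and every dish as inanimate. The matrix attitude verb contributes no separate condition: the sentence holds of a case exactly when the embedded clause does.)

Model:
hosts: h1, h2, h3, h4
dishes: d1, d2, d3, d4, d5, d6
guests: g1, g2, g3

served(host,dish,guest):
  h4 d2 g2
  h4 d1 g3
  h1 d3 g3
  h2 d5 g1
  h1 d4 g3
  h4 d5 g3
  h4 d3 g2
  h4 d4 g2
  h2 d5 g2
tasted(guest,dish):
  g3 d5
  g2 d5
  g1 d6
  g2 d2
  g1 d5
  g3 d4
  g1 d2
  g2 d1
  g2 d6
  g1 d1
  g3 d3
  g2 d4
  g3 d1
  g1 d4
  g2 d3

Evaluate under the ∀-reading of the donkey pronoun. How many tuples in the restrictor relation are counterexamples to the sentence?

"him" takes "a guest" as antecedent and "it" takes "a dish"; both are donkey pronouns co-varying with the restrictor.
Strong reading: for every (h,d,g) with served(h,d,g), tasted(g,d).
Restrictor triples: (h1,d3,g3)→tasted(g3,d3) ✓  (h1,d4,g3)→tasted(g3,d4) ✓  (h2,d5,g1)→tasted(g1,d5) ✓  (h2,d5,g2)→tasted(g2,d5) ✓  (h4,d1,g3)→tasted(g3,d1) ✓  (h4,d2,g2)→tasted(g2,d2) ✓  (h4,d3,g2)→tasted(g2,d3) ✓  (h4,d4,g2)→tasted(g2,d4) ✓  (h4,d5,g3)→tasted(g3,d5) ✓
Counterexamples (restrictor triples failing the scope): 0.

0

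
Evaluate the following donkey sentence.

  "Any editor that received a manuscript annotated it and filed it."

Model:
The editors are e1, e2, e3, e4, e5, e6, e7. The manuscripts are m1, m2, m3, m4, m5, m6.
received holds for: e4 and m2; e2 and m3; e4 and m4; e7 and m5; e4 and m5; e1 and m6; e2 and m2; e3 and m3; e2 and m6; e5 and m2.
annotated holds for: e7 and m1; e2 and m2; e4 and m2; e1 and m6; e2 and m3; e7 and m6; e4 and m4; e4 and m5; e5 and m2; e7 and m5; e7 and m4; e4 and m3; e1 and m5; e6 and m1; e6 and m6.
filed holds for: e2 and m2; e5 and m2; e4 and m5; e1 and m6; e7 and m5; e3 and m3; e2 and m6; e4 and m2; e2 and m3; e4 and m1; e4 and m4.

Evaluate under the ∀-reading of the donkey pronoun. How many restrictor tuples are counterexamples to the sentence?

2

"it" takes "a manuscript" as antecedent — a donkey pronoun bound across the clause boundary.
Strong reading: for every (e,m) with received(e,m), annotated(e,m) ∧ filed(e,m).
Restrictor pairs: (e1,m6) ✓  (e2,m2) ✓  (e2,m3) ✓  (e2,m6) ✗  (e3,m3) ✗  (e4,m2) ✓  (e4,m4) ✓  (e4,m5) ✓  (e5,m2) ✓  (e7,m5) ✓
Counterexamples (restrictor pairs failing the scope): 2.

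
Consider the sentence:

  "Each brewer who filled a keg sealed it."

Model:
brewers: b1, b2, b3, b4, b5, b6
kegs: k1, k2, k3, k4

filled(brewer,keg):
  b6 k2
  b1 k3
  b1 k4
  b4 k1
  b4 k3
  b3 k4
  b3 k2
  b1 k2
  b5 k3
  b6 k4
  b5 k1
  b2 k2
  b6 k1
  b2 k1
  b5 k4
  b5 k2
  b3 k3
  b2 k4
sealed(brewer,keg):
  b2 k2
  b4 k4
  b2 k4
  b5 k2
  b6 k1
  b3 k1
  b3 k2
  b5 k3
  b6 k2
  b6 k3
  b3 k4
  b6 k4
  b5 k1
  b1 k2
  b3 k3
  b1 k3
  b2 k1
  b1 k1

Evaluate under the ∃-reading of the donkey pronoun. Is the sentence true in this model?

"it" takes "a keg" as antecedent — a donkey pronoun bound across the clause boundary.
Weak reading: every brewer b with some filled-keg has at least one filled-keg k such that sealed(b,k).
Per brewer: b1:✓  b2:✓  b3:✓  b4:✗  b5:✓  b6:✓
b4 has no witness among its filled-kegs.

False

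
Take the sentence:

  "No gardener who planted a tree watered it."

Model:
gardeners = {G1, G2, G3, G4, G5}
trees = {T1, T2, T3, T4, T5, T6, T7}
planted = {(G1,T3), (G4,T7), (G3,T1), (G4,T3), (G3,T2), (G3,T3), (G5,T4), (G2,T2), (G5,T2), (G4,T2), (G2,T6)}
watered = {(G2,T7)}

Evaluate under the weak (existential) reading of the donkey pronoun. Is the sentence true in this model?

"it" takes "a tree" as antecedent — a donkey pronoun bound across the clause boundary.
Truth condition: for no (g,t) with planted(g,t) does watered(g,t) hold.
Restrictor pairs — does the scope hold? (G1,T3):fails  (G2,T2):fails  (G2,T6):fails  (G3,T1):fails  (G3,T2):fails  (G3,T3):fails  (G4,T2):fails  (G4,T3):fails  (G4,T7):fails  (G5,T2):fails  (G5,T4):fails
Scope holds for no restrictor pair, so the sentence is true.

True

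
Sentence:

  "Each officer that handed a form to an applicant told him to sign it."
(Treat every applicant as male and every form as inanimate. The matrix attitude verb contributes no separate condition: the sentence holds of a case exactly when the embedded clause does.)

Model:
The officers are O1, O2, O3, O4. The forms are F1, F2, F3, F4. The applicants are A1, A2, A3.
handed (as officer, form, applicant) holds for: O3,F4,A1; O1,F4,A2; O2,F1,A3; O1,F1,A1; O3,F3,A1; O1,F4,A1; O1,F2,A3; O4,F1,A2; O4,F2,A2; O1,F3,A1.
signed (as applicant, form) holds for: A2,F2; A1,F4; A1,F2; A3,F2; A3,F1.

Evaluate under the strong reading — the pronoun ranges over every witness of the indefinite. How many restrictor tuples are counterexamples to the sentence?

"him" takes "an applicant" as antecedent and "it" takes "a form"; both are donkey pronouns co-varying with the restrictor.
Strong reading: for every (o,f,a) with handed(o,f,a), signed(a,f).
Restrictor triples: (O1,F1,A1)→signed(A1,F1) ✗  (O1,F2,A3)→signed(A3,F2) ✓  (O1,F3,A1)→signed(A1,F3) ✗  (O1,F4,A1)→signed(A1,F4) ✓  (O1,F4,A2)→signed(A2,F4) ✗  (O2,F1,A3)→signed(A3,F1) ✓  (O3,F3,A1)→signed(A1,F3) ✗  (O3,F4,A1)→signed(A1,F4) ✓  (O4,F1,A2)→signed(A2,F1) ✗  (O4,F2,A2)→signed(A2,F2) ✓
Counterexamples (restrictor triples failing the scope): 5.

5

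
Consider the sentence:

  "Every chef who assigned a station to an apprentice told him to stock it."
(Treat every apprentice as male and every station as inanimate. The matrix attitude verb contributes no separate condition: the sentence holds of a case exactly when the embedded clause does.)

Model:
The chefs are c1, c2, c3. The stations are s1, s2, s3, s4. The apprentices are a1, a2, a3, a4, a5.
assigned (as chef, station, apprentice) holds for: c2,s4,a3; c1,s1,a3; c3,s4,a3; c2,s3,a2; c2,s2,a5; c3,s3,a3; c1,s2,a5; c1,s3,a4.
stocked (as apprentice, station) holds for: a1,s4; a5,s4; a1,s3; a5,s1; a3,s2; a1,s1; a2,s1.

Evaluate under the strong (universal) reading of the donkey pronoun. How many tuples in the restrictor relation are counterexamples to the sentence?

"him" takes "an apprentice" as antecedent and "it" takes "a station"; both are donkey pronouns co-varying with the restrictor.
Strong reading: for every (c,s,a) with assigned(c,s,a), stocked(a,s).
Restrictor triples: (c1,s1,a3)→stocked(a3,s1) ✗  (c1,s2,a5)→stocked(a5,s2) ✗  (c1,s3,a4)→stocked(a4,s3) ✗  (c2,s2,a5)→stocked(a5,s2) ✗  (c2,s3,a2)→stocked(a2,s3) ✗  (c2,s4,a3)→stocked(a3,s4) ✗  (c3,s3,a3)→stocked(a3,s3) ✗  (c3,s4,a3)→stocked(a3,s4) ✗
Counterexamples (restrictor triples failing the scope): 8.

8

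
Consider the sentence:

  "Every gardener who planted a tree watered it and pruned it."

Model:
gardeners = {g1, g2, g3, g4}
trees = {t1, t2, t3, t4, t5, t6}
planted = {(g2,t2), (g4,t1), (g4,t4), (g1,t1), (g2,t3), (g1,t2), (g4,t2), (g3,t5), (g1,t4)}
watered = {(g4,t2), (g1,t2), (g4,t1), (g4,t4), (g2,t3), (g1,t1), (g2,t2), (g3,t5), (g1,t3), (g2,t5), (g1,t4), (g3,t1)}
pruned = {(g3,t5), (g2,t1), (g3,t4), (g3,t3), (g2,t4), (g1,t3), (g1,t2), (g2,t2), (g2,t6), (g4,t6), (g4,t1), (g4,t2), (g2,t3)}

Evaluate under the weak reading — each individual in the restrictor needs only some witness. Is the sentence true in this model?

"it" takes "a tree" as antecedent — a donkey pronoun bound across the clause boundary.
Weak reading: every gardener g with some planted-tree has at least one planted-tree t such that watered(g,t) ∧ pruned(g,t).
Per gardener: g1:✓  g2:✓  g3:✓  g4:✓
Every gardener in the restrictor has a witness.

True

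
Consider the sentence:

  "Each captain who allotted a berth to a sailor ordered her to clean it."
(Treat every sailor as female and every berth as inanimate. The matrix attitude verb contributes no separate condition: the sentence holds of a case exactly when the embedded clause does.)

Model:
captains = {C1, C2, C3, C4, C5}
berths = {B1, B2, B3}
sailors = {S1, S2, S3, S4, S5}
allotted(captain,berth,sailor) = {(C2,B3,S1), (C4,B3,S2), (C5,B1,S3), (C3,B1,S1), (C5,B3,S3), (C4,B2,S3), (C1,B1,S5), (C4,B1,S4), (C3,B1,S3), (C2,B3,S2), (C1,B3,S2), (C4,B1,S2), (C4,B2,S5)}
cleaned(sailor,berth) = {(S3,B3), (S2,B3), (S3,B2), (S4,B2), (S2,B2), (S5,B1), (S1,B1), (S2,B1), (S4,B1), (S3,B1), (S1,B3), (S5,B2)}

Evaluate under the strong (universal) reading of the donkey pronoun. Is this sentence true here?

True

"her" takes "a sailor" as antecedent and "it" takes "a berth"; both are donkey pronouns co-varying with the restrictor.
Strong reading: for every (c,b,s) with allotted(c,b,s), cleaned(s,b).
Restrictor triples: (C1,B1,S5)→cleaned(S5,B1) ✓  (C1,B3,S2)→cleaned(S2,B3) ✓  (C2,B3,S1)→cleaned(S1,B3) ✓  (C2,B3,S2)→cleaned(S2,B3) ✓  (C3,B1,S1)→cleaned(S1,B1) ✓  (C3,B1,S3)→cleaned(S3,B1) ✓  (C4,B1,S2)→cleaned(S2,B1) ✓  (C4,B1,S4)→cleaned(S4,B1) ✓  (C4,B2,S3)→cleaned(S3,B2) ✓  (C4,B2,S5)→cleaned(S5,B2) ✓  (C4,B3,S2)→cleaned(S2,B3) ✓  (C5,B1,S3)→cleaned(S3,B1) ✓  (C5,B3,S3)→cleaned(S3,B3) ✓
Every restrictor triple satisfies the scope.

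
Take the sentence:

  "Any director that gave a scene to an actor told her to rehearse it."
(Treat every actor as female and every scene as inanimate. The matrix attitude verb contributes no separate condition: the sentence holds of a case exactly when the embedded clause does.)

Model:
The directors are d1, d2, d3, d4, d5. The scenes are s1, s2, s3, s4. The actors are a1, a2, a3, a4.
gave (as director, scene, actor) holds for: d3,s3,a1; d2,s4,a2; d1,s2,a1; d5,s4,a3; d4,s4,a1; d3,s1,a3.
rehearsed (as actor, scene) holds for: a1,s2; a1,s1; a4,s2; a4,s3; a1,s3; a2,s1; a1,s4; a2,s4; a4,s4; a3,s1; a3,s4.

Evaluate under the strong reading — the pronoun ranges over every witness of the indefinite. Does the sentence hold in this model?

"her" takes "an actor" as antecedent and "it" takes "a scene"; both are donkey pronouns co-varying with the restrictor.
Strong reading: for every (d,s,a) with gave(d,s,a), rehearsed(a,s).
Restrictor triples: (d1,s2,a1)→rehearsed(a1,s2) ✓  (d2,s4,a2)→rehearsed(a2,s4) ✓  (d3,s1,a3)→rehearsed(a3,s1) ✓  (d3,s3,a1)→rehearsed(a1,s3) ✓  (d4,s4,a1)→rehearsed(a1,s4) ✓  (d5,s4,a3)→rehearsed(a3,s4) ✓
Every restrictor triple satisfies the scope.

True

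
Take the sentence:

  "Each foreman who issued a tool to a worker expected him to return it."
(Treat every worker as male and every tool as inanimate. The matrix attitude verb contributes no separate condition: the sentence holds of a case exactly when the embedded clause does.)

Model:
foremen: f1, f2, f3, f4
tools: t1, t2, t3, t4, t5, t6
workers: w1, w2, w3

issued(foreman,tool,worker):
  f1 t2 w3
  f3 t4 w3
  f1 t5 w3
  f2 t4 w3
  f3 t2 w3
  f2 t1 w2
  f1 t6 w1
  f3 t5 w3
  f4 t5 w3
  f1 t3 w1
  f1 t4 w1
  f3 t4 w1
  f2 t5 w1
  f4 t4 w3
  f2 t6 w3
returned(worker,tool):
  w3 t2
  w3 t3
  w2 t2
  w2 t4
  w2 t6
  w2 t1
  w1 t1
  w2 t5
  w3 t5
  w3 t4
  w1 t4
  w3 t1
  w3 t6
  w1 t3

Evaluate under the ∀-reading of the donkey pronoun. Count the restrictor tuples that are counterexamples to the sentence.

2

"him" takes "a worker" as antecedent and "it" takes "a tool"; both are donkey pronouns co-varying with the restrictor.
Strong reading: for every (f,t,w) with issued(f,t,w), returned(w,t).
Restrictor triples: (f1,t2,w3)→returned(w3,t2) ✓  (f1,t3,w1)→returned(w1,t3) ✓  (f1,t4,w1)→returned(w1,t4) ✓  (f1,t5,w3)→returned(w3,t5) ✓  (f1,t6,w1)→returned(w1,t6) ✗  (f2,t1,w2)→returned(w2,t1) ✓  (f2,t4,w3)→returned(w3,t4) ✓  (f2,t5,w1)→returned(w1,t5) ✗  (f2,t6,w3)→returned(w3,t6) ✓  (f3,t2,w3)→returned(w3,t2) ✓  (f3,t4,w1)→returned(w1,t4) ✓  (f3,t4,w3)→returned(w3,t4) ✓  (f3,t5,w3)→returned(w3,t5) ✓  (f4,t4,w3)→returned(w3,t4) ✓  (f4,t5,w3)→returned(w3,t5) ✓
Counterexamples (restrictor triples failing the scope): 2.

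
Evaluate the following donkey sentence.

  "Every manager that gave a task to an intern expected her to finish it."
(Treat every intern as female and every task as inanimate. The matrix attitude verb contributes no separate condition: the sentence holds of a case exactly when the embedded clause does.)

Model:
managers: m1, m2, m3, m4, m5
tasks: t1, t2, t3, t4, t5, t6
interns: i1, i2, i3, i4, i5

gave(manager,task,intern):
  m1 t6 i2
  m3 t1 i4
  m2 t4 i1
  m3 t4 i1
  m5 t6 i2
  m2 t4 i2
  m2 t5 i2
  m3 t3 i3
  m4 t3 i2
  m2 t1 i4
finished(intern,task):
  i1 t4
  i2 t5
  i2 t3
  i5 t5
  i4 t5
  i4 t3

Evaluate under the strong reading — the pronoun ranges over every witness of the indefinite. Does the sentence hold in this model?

False

"her" takes "an intern" as antecedent and "it" takes "a task"; both are donkey pronouns co-varying with the restrictor.
Strong reading: for every (m,t,i) with gave(m,t,i), finished(i,t).
Restrictor triples: (m1,t6,i2)→finished(i2,t6) ✗  (m2,t1,i4)→finished(i4,t1) ✗  (m2,t4,i1)→finished(i1,t4) ✓  (m2,t4,i2)→finished(i2,t4) ✗  (m2,t5,i2)→finished(i2,t5) ✓  (m3,t1,i4)→finished(i4,t1) ✗  (m3,t3,i3)→finished(i3,t3) ✗  (m3,t4,i1)→finished(i1,t4) ✓  (m4,t3,i2)→finished(i2,t3) ✓  (m5,t6,i2)→finished(i2,t6) ✗
Counterexample: (m1,t6,i2) — finished(i2,t6) does not hold.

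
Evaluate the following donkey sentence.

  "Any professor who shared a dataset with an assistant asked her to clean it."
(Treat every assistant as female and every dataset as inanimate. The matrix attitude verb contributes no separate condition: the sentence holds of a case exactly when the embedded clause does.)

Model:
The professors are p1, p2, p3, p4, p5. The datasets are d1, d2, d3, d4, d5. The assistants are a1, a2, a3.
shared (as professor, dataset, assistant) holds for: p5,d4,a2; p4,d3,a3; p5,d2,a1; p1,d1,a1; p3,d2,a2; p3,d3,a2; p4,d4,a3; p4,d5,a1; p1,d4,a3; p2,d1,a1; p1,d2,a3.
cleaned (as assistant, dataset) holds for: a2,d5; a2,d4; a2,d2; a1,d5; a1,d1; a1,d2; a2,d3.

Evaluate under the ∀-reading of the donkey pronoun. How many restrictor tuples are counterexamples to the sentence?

"her" takes "an assistant" as antecedent and "it" takes "a dataset"; both are donkey pronouns co-varying with the restrictor.
Strong reading: for every (p,d,a) with shared(p,d,a), cleaned(a,d).
Restrictor triples: (p1,d1,a1)→cleaned(a1,d1) ✓  (p1,d2,a3)→cleaned(a3,d2) ✗  (p1,d4,a3)→cleaned(a3,d4) ✗  (p2,d1,a1)→cleaned(a1,d1) ✓  (p3,d2,a2)→cleaned(a2,d2) ✓  (p3,d3,a2)→cleaned(a2,d3) ✓  (p4,d3,a3)→cleaned(a3,d3) ✗  (p4,d4,a3)→cleaned(a3,d4) ✗  (p4,d5,a1)→cleaned(a1,d5) ✓  (p5,d2,a1)→cleaned(a1,d2) ✓  (p5,d4,a2)→cleaned(a2,d4) ✓
Counterexamples (restrictor triples failing the scope): 4.

4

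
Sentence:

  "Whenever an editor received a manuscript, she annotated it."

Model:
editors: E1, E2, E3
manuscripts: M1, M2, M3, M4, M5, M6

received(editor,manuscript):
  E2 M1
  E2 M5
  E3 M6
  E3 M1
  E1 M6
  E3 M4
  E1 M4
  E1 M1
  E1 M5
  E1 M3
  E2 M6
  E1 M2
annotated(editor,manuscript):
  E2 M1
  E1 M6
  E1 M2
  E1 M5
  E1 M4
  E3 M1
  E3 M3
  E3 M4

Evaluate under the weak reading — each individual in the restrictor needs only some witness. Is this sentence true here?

True

"it" takes "a manuscript" as antecedent — a donkey pronoun bound across the clause boundary.
Weak reading: every editor e with some received-manuscript has at least one received-manuscript m such that annotated(e,m).
Per editor: E1:✓  E2:✓  E3:✓
Every editor in the restrictor has a witness.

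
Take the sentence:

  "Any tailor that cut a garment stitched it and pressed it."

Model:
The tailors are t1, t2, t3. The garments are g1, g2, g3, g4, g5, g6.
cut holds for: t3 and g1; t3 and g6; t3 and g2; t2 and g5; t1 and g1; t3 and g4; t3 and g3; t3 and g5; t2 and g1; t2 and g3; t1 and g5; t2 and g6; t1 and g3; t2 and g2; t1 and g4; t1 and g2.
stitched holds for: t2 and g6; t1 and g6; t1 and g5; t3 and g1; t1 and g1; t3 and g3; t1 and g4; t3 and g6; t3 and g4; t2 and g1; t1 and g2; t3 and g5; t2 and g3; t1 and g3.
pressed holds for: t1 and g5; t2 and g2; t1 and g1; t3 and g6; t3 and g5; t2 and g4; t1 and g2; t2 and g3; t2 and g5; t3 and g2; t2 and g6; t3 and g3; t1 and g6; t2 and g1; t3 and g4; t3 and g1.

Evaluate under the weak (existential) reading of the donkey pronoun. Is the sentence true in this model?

"it" takes "a garment" as antecedent — a donkey pronoun bound across the clause boundary.
Weak reading: every tailor t with some cut-garment has at least one cut-garment g such that stitched(t,g) ∧ pressed(t,g).
Per tailor: t1:✓  t2:✓  t3:✓
Every tailor in the restrictor has a witness.

True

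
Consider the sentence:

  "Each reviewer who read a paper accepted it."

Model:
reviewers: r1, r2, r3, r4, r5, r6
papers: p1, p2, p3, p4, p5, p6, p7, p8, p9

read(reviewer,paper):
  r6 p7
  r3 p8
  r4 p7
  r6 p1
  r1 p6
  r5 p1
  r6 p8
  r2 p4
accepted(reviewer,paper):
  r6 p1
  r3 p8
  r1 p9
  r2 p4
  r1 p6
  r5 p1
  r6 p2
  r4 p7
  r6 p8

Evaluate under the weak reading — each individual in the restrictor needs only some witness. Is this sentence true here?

"it" takes "a paper" as antecedent — a donkey pronoun bound across the clause boundary.
Weak reading: every reviewer r with some read-paper has at least one read-paper p such that accepted(r,p).
Per reviewer: r1:✓  r2:✓  r3:✓  r4:✓  r5:✓  r6:✓
Every reviewer in the restrictor has a witness.

True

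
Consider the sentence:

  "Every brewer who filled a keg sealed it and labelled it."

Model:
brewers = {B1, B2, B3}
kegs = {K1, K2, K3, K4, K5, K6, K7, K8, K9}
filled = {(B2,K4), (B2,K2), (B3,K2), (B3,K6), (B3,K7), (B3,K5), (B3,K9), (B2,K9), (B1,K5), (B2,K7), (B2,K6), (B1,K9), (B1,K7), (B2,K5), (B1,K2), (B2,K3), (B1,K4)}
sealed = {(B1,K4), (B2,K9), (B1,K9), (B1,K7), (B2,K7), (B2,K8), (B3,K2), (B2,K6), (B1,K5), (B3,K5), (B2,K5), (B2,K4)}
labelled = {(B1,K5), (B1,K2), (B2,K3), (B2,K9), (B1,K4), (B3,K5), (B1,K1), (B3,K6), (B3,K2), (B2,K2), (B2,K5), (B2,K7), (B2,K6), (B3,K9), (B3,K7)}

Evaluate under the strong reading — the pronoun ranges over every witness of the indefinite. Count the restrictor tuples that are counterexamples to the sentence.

9

"it" takes "a keg" as antecedent — a donkey pronoun bound across the clause boundary.
Strong reading: for every (b,k) with filled(b,k), sealed(b,k) ∧ labelled(b,k).
Restrictor pairs: (B1,K2) ✗  (B1,K4) ✓  (B1,K5) ✓  (B1,K7) ✗  (B1,K9) ✗  (B2,K2) ✗  (B2,K3) ✗  (B2,K4) ✗  (B2,K5) ✓  (B2,K6) ✓  (B2,K7) ✓  (B2,K9) ✓  (B3,K2) ✓  (B3,K5) ✓  (B3,K6) ✗  (B3,K7) ✗  (B3,K9) ✗
Counterexamples (restrictor pairs failing the scope): 9.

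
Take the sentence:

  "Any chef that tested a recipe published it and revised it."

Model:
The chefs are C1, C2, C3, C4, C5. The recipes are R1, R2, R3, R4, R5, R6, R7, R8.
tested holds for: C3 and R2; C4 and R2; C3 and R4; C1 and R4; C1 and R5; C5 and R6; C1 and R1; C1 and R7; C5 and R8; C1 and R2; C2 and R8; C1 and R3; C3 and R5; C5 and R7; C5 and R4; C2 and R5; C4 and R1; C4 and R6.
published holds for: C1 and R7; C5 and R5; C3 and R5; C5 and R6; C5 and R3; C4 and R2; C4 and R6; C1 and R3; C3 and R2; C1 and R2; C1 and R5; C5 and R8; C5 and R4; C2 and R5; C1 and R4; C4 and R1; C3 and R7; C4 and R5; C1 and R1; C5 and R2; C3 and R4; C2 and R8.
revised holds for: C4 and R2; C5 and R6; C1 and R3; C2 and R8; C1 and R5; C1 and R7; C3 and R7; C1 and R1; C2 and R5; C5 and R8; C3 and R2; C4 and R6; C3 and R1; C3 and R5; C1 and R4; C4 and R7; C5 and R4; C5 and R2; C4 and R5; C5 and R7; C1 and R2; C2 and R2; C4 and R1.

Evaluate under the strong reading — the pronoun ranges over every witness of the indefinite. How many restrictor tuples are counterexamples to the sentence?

"it" takes "a recipe" as antecedent — a donkey pronoun bound across the clause boundary.
Strong reading: for every (c,r) with tested(c,r), published(c,r) ∧ revised(c,r).
Restrictor pairs: (C1,R1) ✓  (C1,R2) ✓  (C1,R3) ✓  (C1,R4) ✓  (C1,R5) ✓  (C1,R7) ✓  (C2,R5) ✓  (C2,R8) ✓  (C3,R2) ✓  (C3,R4) ✗  (C3,R5) ✓  (C4,R1) ✓  (C4,R2) ✓  (C4,R6) ✓  (C5,R4) ✓  (C5,R6) ✓  (C5,R7) ✗  (C5,R8) ✓
Counterexamples (restrictor pairs failing the scope): 2.

2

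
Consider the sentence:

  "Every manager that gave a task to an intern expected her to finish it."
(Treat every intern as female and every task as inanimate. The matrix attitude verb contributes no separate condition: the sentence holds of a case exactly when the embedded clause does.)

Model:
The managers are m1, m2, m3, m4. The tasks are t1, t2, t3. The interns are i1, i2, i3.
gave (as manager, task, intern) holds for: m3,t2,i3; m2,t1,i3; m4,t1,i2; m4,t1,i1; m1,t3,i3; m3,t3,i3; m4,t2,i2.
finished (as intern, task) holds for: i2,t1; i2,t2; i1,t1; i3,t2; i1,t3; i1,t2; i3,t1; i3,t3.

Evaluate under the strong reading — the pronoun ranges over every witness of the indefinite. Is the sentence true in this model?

"her" takes "an intern" as antecedent and "it" takes "a task"; both are donkey pronouns co-varying with the restrictor.
Strong reading: for every (m,t,i) with gave(m,t,i), finished(i,t).
Restrictor triples: (m1,t3,i3)→finished(i3,t3) ✓  (m2,t1,i3)→finished(i3,t1) ✓  (m3,t2,i3)→finished(i3,t2) ✓  (m3,t3,i3)→finished(i3,t3) ✓  (m4,t1,i1)→finished(i1,t1) ✓  (m4,t1,i2)→finished(i2,t1) ✓  (m4,t2,i2)→finished(i2,t2) ✓
Every restrictor triple satisfies the scope.

True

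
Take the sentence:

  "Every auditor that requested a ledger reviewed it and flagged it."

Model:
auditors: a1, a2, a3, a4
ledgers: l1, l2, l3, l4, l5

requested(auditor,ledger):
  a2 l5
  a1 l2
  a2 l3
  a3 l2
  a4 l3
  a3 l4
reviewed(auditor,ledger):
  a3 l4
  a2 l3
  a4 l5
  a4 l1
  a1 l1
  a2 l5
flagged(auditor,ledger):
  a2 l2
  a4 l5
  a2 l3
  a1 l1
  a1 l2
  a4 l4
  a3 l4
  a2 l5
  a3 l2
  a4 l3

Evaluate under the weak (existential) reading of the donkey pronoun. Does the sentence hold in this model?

"it" takes "a ledger" as antecedent — a donkey pronoun bound across the clause boundary.
Weak reading: every auditor a with some requested-ledger has at least one requested-ledger l such that reviewed(a,l) ∧ flagged(a,l).
Per auditor: a1:✗  a2:✓  a3:✓  a4:✗
a1 has no witness among its requested-ledgers.

False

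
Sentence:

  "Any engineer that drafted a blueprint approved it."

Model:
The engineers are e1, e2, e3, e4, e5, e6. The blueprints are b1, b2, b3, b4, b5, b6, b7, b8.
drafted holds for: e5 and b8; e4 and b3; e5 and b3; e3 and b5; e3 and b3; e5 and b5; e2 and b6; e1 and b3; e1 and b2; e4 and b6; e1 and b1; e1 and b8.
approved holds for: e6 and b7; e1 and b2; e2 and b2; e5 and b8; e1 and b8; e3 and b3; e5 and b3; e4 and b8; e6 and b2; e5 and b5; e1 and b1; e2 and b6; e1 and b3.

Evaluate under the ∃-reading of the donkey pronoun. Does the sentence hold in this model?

"it" takes "a blueprint" as antecedent — a donkey pronoun bound across the clause boundary.
Weak reading: every engineer e with some drafted-blueprint has at least one drafted-blueprint b such that approved(e,b).
Per engineer: e1:✓  e2:✓  e3:✓  e4:✗  e5:✓
e4 has no witness among its drafted-blueprints.

False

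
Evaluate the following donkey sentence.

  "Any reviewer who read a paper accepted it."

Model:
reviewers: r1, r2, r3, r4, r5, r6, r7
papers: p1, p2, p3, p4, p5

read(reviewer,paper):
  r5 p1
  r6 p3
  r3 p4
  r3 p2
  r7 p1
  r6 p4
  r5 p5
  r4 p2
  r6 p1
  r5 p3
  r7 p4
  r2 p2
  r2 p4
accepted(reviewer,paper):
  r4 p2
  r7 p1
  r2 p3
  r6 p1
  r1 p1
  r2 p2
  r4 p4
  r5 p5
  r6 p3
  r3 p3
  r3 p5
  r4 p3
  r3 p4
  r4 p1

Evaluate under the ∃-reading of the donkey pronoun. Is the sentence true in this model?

"it" takes "a paper" as antecedent — a donkey pronoun bound across the clause boundary.
Weak reading: every reviewer r with some read-paper has at least one read-paper p such that accepted(r,p).
Per reviewer: r2:✓  r3:✓  r4:✓  r5:✓  r6:✓  r7:✓
Every reviewer in the restrictor has a witness.

True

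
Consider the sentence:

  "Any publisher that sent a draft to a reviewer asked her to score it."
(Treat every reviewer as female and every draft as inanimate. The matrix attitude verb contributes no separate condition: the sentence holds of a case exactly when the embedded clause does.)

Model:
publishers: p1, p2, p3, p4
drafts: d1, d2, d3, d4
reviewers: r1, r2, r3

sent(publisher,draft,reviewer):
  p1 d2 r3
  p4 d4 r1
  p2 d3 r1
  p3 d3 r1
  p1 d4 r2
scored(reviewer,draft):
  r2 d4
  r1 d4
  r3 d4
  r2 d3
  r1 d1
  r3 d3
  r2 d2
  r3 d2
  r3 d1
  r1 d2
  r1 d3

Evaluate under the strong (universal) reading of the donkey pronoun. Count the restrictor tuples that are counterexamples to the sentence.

"her" takes "a reviewer" as antecedent and "it" takes "a draft"; both are donkey pronouns co-varying with the restrictor.
Strong reading: for every (p,d,r) with sent(p,d,r), scored(r,d).
Restrictor triples: (p1,d2,r3)→scored(r3,d2) ✓  (p1,d4,r2)→scored(r2,d4) ✓  (p2,d3,r1)→scored(r1,d3) ✓  (p3,d3,r1)→scored(r1,d3) ✓  (p4,d4,r1)→scored(r1,d4) ✓
Counterexamples (restrictor triples failing the scope): 0.

0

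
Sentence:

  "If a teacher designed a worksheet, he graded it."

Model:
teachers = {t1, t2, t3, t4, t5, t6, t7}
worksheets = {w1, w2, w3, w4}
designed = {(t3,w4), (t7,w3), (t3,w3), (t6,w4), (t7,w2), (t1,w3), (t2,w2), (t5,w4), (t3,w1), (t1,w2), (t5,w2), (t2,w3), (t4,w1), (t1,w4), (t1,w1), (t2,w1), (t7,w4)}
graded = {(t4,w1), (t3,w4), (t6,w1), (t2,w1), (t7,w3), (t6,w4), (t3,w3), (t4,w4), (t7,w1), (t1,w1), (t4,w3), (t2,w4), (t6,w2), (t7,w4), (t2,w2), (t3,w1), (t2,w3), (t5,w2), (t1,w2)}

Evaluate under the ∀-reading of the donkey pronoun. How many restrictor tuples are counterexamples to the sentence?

4

"it" takes "a worksheet" as antecedent — a donkey pronoun bound across the clause boundary.
Strong reading: for every (t,w) with designed(t,w), graded(t,w).
Restrictor pairs: (t1,w1) ✓  (t1,w2) ✓  (t1,w3) ✗  (t1,w4) ✗  (t2,w1) ✓  (t2,w2) ✓  (t2,w3) ✓  (t3,w1) ✓  (t3,w3) ✓  (t3,w4) ✓  (t4,w1) ✓  (t5,w2) ✓  (t5,w4) ✗  (t6,w4) ✓  (t7,w2) ✗  (t7,w3) ✓  (t7,w4) ✓
Counterexamples (restrictor pairs failing the scope): 4.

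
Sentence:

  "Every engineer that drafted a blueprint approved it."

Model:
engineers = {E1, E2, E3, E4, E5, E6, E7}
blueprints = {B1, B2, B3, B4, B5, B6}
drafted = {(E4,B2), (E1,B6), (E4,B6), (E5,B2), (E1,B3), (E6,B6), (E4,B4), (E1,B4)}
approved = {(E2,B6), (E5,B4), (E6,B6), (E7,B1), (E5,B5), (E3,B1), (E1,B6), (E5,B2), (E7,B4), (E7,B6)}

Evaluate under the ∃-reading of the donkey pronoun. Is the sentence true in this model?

False

"it" takes "a blueprint" as antecedent — a donkey pronoun bound across the clause boundary.
Weak reading: every engineer e with some drafted-blueprint has at least one drafted-blueprint b such that approved(e,b).
Per engineer: E1:✓  E4:✗  E5:✓  E6:✓
E4 has no witness among its drafted-blueprints.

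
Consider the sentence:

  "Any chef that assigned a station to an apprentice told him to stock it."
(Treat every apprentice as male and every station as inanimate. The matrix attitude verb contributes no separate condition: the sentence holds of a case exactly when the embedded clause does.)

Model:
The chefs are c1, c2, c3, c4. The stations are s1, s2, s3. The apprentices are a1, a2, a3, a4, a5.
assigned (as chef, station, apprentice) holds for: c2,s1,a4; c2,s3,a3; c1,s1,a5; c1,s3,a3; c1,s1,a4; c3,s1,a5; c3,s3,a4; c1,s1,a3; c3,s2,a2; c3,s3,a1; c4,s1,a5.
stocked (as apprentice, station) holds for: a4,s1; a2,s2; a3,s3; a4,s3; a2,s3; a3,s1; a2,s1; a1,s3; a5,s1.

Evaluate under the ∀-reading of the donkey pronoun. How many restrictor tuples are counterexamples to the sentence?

0

"him" takes "an apprentice" as antecedent and "it" takes "a station"; both are donkey pronouns co-varying with the restrictor.
Strong reading: for every (c,s,a) with assigned(c,s,a), stocked(a,s).
Restrictor triples: (c1,s1,a3)→stocked(a3,s1) ✓  (c1,s1,a4)→stocked(a4,s1) ✓  (c1,s1,a5)→stocked(a5,s1) ✓  (c1,s3,a3)→stocked(a3,s3) ✓  (c2,s1,a4)→stocked(a4,s1) ✓  (c2,s3,a3)→stocked(a3,s3) ✓  (c3,s1,a5)→stocked(a5,s1) ✓  (c3,s2,a2)→stocked(a2,s2) ✓  (c3,s3,a1)→stocked(a1,s3) ✓  (c3,s3,a4)→stocked(a4,s3) ✓  (c4,s1,a5)→stocked(a5,s1) ✓
Counterexamples (restrictor triples failing the scope): 0.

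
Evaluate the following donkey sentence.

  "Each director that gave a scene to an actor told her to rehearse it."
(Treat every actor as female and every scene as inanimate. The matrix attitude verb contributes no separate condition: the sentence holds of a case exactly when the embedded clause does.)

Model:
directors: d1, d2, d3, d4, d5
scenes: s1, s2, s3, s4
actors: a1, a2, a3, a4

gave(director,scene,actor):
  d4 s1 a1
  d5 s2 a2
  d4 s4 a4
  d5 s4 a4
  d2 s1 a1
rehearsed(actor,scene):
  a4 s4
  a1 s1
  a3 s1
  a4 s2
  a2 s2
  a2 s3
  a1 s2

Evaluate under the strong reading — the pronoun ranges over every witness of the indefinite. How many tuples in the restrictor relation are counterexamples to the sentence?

0

"her" takes "an actor" as antecedent and "it" takes "a scene"; both are donkey pronouns co-varying with the restrictor.
Strong reading: for every (d,s,a) with gave(d,s,a), rehearsed(a,s).
Restrictor triples: (d2,s1,a1)→rehearsed(a1,s1) ✓  (d4,s1,a1)→rehearsed(a1,s1) ✓  (d4,s4,a4)→rehearsed(a4,s4) ✓  (d5,s2,a2)→rehearsed(a2,s2) ✓  (d5,s4,a4)→rehearsed(a4,s4) ✓
Counterexamples (restrictor triples failing the scope): 0.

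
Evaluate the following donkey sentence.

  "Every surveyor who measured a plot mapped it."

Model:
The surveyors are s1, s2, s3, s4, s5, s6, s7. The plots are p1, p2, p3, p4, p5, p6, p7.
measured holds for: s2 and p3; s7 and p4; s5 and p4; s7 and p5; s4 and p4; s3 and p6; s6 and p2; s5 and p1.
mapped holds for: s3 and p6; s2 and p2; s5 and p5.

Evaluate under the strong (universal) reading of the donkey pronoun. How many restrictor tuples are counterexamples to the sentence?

7

"it" takes "a plot" as antecedent — a donkey pronoun bound across the clause boundary.
Strong reading: for every (s,p) with measured(s,p), mapped(s,p).
Restrictor pairs: (s2,p3) ✗  (s3,p6) ✓  (s4,p4) ✗  (s5,p1) ✗  (s5,p4) ✗  (s6,p2) ✗  (s7,p4) ✗  (s7,p5) ✗
Counterexamples (restrictor pairs failing the scope): 7.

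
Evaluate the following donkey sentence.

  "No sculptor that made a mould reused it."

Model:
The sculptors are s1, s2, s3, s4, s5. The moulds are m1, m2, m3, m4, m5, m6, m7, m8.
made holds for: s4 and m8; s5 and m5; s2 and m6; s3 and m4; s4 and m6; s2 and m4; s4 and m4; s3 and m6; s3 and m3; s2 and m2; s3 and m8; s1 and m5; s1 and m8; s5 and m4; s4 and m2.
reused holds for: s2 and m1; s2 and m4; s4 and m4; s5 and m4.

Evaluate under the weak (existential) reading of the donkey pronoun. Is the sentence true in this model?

False

"it" takes "a mould" as antecedent — a donkey pronoun bound across the clause boundary.
Truth condition: for no (s,m) with made(s,m) does reused(s,m) hold.
Restrictor pairs — does the scope hold? (s1,m5):fails  (s1,m8):fails  (s2,m2):fails  (s2,m4):holds  (s2,m6):fails  (s3,m3):fails  (s3,m4):fails  (s3,m6):fails  (s3,m8):fails  (s4,m2):fails  (s4,m4):holds  (s4,m6):fails  (s4,m8):fails  (s5,m4):holds  (s5,m5):fails
Scope holds for 3 pair(s), so the sentence is false.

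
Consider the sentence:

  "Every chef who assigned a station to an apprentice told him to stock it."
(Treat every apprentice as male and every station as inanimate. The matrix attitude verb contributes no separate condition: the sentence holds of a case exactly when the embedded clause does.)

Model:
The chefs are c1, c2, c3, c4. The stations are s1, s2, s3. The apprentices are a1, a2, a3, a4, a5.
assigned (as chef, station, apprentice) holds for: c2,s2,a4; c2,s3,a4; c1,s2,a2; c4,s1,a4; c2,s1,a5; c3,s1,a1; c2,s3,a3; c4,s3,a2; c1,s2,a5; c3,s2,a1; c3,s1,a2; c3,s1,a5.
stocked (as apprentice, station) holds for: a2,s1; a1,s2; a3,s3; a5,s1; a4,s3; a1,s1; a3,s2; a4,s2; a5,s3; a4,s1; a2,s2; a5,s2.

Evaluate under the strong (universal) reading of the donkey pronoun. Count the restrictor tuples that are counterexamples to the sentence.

"him" takes "an apprentice" as antecedent and "it" takes "a station"; both are donkey pronouns co-varying with the restrictor.
Strong reading: for every (c,s,a) with assigned(c,s,a), stocked(a,s).
Restrictor triples: (c1,s2,a2)→stocked(a2,s2) ✓  (c1,s2,a5)→stocked(a5,s2) ✓  (c2,s1,a5)→stocked(a5,s1) ✓  (c2,s2,a4)→stocked(a4,s2) ✓  (c2,s3,a3)→stocked(a3,s3) ✓  (c2,s3,a4)→stocked(a4,s3) ✓  (c3,s1,a1)→stocked(a1,s1) ✓  (c3,s1,a2)→stocked(a2,s1) ✓  (c3,s1,a5)→stocked(a5,s1) ✓  (c3,s2,a1)→stocked(a1,s2) ✓  (c4,s1,a4)→stocked(a4,s1) ✓  (c4,s3,a2)→stocked(a2,s3) ✗
Counterexamples (restrictor triples failing the scope): 1.

1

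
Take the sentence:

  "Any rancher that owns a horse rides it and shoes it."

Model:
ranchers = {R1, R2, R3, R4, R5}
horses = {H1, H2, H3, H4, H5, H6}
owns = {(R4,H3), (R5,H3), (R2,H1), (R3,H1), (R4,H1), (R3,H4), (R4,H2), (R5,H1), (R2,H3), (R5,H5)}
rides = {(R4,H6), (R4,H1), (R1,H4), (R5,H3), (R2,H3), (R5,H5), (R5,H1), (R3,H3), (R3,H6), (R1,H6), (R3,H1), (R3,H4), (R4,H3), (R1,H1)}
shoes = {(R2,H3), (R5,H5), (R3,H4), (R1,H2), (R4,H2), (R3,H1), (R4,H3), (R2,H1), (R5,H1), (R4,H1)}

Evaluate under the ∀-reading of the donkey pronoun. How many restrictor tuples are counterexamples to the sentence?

"it" takes "a horse" as antecedent — a donkey pronoun bound across the clause boundary.
Strong reading: for every (r,h) with owns(r,h), rides(r,h) ∧ shoes(r,h).
Restrictor pairs: (R2,H1) ✗  (R2,H3) ✓  (R3,H1) ✓  (R3,H4) ✓  (R4,H1) ✓  (R4,H2) ✗  (R4,H3) ✓  (R5,H1) ✓  (R5,H3) ✗  (R5,H5) ✓
Counterexamples (restrictor pairs failing the scope): 3.

3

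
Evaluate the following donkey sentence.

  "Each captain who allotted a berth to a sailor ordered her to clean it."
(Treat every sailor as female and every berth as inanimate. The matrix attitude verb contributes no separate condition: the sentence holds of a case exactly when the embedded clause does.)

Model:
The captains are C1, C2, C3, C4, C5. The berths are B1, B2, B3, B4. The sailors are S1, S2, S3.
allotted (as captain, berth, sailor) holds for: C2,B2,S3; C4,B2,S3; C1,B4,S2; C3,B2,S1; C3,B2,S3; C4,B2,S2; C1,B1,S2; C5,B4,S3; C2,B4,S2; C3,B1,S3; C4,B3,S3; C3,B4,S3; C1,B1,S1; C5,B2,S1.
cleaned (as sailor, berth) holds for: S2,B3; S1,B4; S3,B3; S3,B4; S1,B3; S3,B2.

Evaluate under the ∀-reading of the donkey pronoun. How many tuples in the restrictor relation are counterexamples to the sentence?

"her" takes "a sailor" as antecedent and "it" takes "a berth"; both are donkey pronouns co-varying with the restrictor.
Strong reading: for every (c,b,s) with allotted(c,b,s), cleaned(s,b).
Restrictor triples: (C1,B1,S1)→cleaned(S1,B1) ✗  (C1,B1,S2)→cleaned(S2,B1) ✗  (C1,B4,S2)→cleaned(S2,B4) ✗  (C2,B2,S3)→cleaned(S3,B2) ✓  (C2,B4,S2)→cleaned(S2,B4) ✗  (C3,B1,S3)→cleaned(S3,B1) ✗  (C3,B2,S1)→cleaned(S1,B2) ✗  (C3,B2,S3)→cleaned(S3,B2) ✓  (C3,B4,S3)→cleaned(S3,B4) ✓  (C4,B2,S2)→cleaned(S2,B2) ✗  (C4,B2,S3)→cleaned(S3,B2) ✓  (C4,B3,S3)→cleaned(S3,B3) ✓  (C5,B2,S1)→cleaned(S1,B2) ✗  (C5,B4,S3)→cleaned(S3,B4) ✓
Counterexamples (restrictor triples failing the scope): 8.

8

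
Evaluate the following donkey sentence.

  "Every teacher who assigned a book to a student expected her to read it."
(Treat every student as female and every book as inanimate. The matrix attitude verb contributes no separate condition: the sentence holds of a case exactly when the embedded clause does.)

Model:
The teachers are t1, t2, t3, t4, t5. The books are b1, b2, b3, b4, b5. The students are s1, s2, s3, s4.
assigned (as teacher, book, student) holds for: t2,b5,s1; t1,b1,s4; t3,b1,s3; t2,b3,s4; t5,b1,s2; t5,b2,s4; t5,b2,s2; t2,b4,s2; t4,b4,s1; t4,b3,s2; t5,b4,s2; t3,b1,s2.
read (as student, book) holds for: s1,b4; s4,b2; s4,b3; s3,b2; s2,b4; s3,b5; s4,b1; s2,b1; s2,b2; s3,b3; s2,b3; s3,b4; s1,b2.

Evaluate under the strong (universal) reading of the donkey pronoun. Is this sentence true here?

False

"her" takes "a student" as antecedent and "it" takes "a book"; both are donkey pronouns co-varying with the restrictor.
Strong reading: for every (t,b,s) with assigned(t,b,s), read(s,b).
Restrictor triples: (t1,b1,s4)→read(s4,b1) ✓  (t2,b3,s4)→read(s4,b3) ✓  (t2,b4,s2)→read(s2,b4) ✓  (t2,b5,s1)→read(s1,b5) ✗  (t3,b1,s2)→read(s2,b1) ✓  (t3,b1,s3)→read(s3,b1) ✗  (t4,b3,s2)→read(s2,b3) ✓  (t4,b4,s1)→read(s1,b4) ✓  (t5,b1,s2)→read(s2,b1) ✓  (t5,b2,s2)→read(s2,b2) ✓  (t5,b2,s4)→read(s4,b2) ✓  (t5,b4,s2)→read(s2,b4) ✓
Counterexample: (t2,b5,s1) — read(s1,b5) does not hold.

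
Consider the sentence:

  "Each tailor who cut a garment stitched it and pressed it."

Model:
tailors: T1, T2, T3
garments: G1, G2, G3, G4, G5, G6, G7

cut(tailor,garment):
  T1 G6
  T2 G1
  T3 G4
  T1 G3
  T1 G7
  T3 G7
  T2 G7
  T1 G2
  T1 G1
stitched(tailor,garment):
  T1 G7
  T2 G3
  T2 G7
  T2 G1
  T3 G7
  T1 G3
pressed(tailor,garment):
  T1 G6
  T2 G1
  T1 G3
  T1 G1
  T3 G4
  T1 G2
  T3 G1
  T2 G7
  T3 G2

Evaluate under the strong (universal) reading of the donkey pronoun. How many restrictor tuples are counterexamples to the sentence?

6

"it" takes "a garment" as antecedent — a donkey pronoun bound across the clause boundary.
Strong reading: for every (t,g) with cut(t,g), stitched(t,g) ∧ pressed(t,g).
Restrictor pairs: (T1,G1) ✗  (T1,G2) ✗  (T1,G3) ✓  (T1,G6) ✗  (T1,G7) ✗  (T2,G1) ✓  (T2,G7) ✓  (T3,G4) ✗  (T3,G7) ✗
Counterexamples (restrictor pairs failing the scope): 6.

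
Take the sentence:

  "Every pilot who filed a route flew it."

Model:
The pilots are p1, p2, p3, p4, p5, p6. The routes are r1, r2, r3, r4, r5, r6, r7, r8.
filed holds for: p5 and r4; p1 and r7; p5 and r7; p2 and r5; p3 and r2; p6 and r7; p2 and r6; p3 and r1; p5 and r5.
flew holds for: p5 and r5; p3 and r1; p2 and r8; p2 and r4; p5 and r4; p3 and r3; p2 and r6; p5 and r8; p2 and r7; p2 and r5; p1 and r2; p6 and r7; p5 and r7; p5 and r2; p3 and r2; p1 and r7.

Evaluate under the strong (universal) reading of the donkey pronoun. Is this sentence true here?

True

"it" takes "a route" as antecedent — a donkey pronoun bound across the clause boundary.
Strong reading: for every (p,r) with filed(p,r), flew(p,r).
Restrictor pairs: (p1,r7) ✓  (p2,r5) ✓  (p2,r6) ✓  (p3,r1) ✓  (p3,r2) ✓  (p5,r4) ✓  (p5,r5) ✓  (p5,r7) ✓  (p6,r7) ✓
Every restrictor pair satisfies the scope.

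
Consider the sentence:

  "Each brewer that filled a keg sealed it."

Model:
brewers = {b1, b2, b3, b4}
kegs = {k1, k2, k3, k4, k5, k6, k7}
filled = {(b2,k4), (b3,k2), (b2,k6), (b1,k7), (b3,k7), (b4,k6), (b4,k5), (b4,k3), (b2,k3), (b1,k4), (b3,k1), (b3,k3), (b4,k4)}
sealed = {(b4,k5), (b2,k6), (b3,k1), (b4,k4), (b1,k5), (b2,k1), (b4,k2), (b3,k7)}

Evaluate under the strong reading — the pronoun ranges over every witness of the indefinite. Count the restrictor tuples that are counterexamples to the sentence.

"it" takes "a keg" as antecedent — a donkey pronoun bound across the clause boundary.
Strong reading: for every (b,k) with filled(b,k), sealed(b,k).
Restrictor pairs: (b1,k4) ✗  (b1,k7) ✗  (b2,k3) ✗  (b2,k4) ✗  (b2,k6) ✓  (b3,k1) ✓  (b3,k2) ✗  (b3,k3) ✗  (b3,k7) ✓  (b4,k3) ✗  (b4,k4) ✓  (b4,k5) ✓  (b4,k6) ✗
Counterexamples (restrictor pairs failing the scope): 8.

8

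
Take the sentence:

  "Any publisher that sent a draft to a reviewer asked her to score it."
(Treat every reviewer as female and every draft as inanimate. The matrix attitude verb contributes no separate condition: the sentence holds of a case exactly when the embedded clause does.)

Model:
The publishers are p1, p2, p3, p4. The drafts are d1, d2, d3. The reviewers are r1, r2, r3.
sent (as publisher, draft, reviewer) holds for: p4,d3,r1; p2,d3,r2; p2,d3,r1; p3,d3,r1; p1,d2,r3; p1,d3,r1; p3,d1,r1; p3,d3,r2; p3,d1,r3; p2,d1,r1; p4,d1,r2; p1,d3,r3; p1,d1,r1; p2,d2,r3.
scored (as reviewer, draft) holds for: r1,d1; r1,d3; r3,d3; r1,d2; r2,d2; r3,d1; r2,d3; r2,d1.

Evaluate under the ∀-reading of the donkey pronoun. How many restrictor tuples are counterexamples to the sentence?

2

"her" takes "a reviewer" as antecedent and "it" takes "a draft"; both are donkey pronouns co-varying with the restrictor.
Strong reading: for every (p,d,r) with sent(p,d,r), scored(r,d).
Restrictor triples: (p1,d1,r1)→scored(r1,d1) ✓  (p1,d2,r3)→scored(r3,d2) ✗  (p1,d3,r1)→scored(r1,d3) ✓  (p1,d3,r3)→scored(r3,d3) ✓  (p2,d1,r1)→scored(r1,d1) ✓  (p2,d2,r3)→scored(r3,d2) ✗  (p2,d3,r1)→scored(r1,d3) ✓  (p2,d3,r2)→scored(r2,d3) ✓  (p3,d1,r1)→scored(r1,d1) ✓  (p3,d1,r3)→scored(r3,d1) ✓  (p3,d3,r1)→scored(r1,d3) ✓  (p3,d3,r2)→scored(r2,d3) ✓  (p4,d1,r2)→scored(r2,d1) ✓  (p4,d3,r1)→scored(r1,d3) ✓
Counterexamples (restrictor triples failing the scope): 2.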